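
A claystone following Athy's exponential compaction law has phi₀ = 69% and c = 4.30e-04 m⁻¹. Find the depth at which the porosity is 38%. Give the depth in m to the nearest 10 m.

1390 m

Working in km (1 km = 1000 m; c in km⁻¹ = c in m⁻¹ × 1000):
Invert Athy's law: d = ln(phi₀/phi) / c
d = ln(0.69/0.38) / 0.43 = ln(1.816) / 0.43 = 0.5965 / 0.43 = 1.387 km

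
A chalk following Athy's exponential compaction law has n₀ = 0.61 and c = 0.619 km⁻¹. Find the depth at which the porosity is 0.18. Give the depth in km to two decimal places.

Invert Athy's law: d = ln(n₀/n) / c
d = ln(0.61/0.18) / 0.619 = ln(3.389) / 0.619 = 1.2205 / 0.619 = 1.972 km

1.97 km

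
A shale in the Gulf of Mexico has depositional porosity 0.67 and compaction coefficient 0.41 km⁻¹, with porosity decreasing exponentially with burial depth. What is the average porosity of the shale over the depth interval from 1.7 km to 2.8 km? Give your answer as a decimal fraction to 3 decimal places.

⟨n⟩ = (1/(Z₂−Z₁)) ∫ n₀ e^(−cZ) dZ = n₀·(e^(−c·Z₁) − e^(−c·Z₂)) / (c·(Z₂−Z₁))
e^(−0.41×1.7) = 0.4981; e^(−0.41×2.8) = 0.3173
⟨n⟩ = 0.67 × (0.4981 − 0.3173) / (0.41 × 1.1) = 0.67 × 0.4009 = 0.2686

0.269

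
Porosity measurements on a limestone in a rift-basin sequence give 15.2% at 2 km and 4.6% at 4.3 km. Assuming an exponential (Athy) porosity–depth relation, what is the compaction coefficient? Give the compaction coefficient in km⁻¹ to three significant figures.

0.520 km⁻¹

Athy: phi(Z) = phi₀ e^(−βZ) ⇒ phi₁/phi₂ = e^{β(Z₂−Z₁)} ⇒ β = ln(phi₁/phi₂)/(Z₂−Z₁)
β = ln(0.152/0.046) / (4.3 − 2) = ln(3.304) / 2.3 = 1.1952 / 2.3 = 0.5197 km⁻¹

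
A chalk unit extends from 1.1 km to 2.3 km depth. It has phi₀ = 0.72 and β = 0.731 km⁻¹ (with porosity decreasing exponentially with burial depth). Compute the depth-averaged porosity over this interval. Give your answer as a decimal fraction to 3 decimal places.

⟨phi⟩ = (1/(z₂−z₁)) ∫ phi₀ e^(−βz) dz = phi₀·(e^(−β·z₁) − e^(−β·z₂)) / (β·(z₂−z₁))
e^(−0.731×1.1) = 0.4475; e^(−0.731×2.3) = 0.1861
⟨phi⟩ = 0.72 × (0.4475 − 0.1861) / (0.731 × 1.2) = 0.72 × 0.2979 = 0.2145

0.215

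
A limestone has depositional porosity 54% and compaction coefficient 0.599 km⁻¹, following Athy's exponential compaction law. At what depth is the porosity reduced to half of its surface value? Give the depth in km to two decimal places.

1.16 km

n/n₀ = 1/2 ⇒ exp(−k·d) = 1/2 ⇒ d = ln(2) / k
d = 0.6931 / 0.599 = 1.157 km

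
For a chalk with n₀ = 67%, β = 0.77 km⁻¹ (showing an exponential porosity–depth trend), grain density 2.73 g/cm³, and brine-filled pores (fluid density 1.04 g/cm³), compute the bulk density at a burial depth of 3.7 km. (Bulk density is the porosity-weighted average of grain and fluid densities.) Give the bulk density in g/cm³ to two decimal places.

2.66 g/cm³

Porosity at depth: n = 0.67·exp(−0.77×3.7) = 0.67×0.0579 = 0.0388
Bulk density: ρ_b = (1−n)ρ_g + n·ρ_f = 0.9612×2.73 + 0.0388×1.04
       = 2.624 + 0.040 = 2.664 g/cm³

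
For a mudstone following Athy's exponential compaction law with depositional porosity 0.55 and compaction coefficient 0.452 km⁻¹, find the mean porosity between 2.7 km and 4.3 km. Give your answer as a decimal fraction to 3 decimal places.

⟨φ⟩ = (1/(z₂−z₁)) ∫ φ₀ e^(−kz) dz = φ₀·(e^(−k·z₁) − e^(−k·z₂)) / (k·(z₂−z₁))
e^(−0.452×2.7) = 0.2951; e^(−0.452×4.3) = 0.1432
⟨φ⟩ = 0.55 × (0.2951 − 0.1432) / (0.452 × 1.6) = 0.55 × 0.2101 = 0.1155

0.116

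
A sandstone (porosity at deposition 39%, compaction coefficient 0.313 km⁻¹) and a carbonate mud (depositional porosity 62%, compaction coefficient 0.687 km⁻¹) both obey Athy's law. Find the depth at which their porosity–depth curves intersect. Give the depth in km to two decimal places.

1.24 km

Set n₀ₐ e^(−βₐd) = n₀ᵦ e^(−βᵦd) ⇒ ln(n₀ₐ/n₀ᵦ) = (βₐ − βᵦ)·d
d = ln(0.39/0.62) / (0.313 − 0.687) = -0.4636 / -0.374 = 1.239 km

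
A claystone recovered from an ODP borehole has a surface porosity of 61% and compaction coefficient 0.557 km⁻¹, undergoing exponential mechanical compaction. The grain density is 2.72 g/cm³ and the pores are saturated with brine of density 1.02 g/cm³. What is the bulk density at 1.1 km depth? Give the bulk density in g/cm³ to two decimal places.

2.16 g/cm³

Porosity at depth: phi = 0.61·exp(−0.557×1.1) = 0.61×0.5419 = 0.3306
Bulk density: ρ_b = (1−phi)ρ_g + phi·ρ_f = 0.6694×2.72 + 0.3306×1.02
       = 1.821 + 0.337 = 2.158 g/cm³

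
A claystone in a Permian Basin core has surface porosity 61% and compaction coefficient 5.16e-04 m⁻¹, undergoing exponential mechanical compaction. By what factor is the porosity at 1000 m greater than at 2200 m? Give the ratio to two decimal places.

1.86

Working in km (1 km = 1000 m; k in km⁻¹ = k in m⁻¹ × 1000):
n(Z₁)/n(Z₂) = e^(−k·Z₁)/e^(−k·Z₂) = e^{k(Z₂−Z₁)}
= exp(0.516 × 1.2) = exp(0.6192) = 1.8574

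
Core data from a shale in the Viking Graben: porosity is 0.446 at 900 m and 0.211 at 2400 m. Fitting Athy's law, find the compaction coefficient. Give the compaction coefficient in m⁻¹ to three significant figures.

Working in km (1 km = 1000 m; c in km⁻¹ = c in m⁻¹ × 1000):
Athy: phi(Z) = phi₀ e^(−cZ) ⇒ phi₁/phi₂ = e^{c(Z₂−Z₁)} ⇒ c = ln(phi₁/phi₂)/(Z₂−Z₁)
c = ln(0.446/0.211) / (2.4 − 0.9) = ln(2.114) / 1.5 = 0.7485 / 1.5 = 0.499 km⁻¹

0.000499 m⁻¹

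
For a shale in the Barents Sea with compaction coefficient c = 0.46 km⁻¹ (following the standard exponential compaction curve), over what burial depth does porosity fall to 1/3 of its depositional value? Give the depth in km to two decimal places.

n/n₀ = 1/3 ⇒ exp(−c·z) = 1/3 ⇒ z = ln(3) / c
z = 1.0986 / 0.46 = 2.388 km

2.39 km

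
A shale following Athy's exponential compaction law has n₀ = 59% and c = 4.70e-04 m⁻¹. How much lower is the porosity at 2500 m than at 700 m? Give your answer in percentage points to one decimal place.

24.2 percentage points

Working in km (1 km = 1000 m; c in km⁻¹ = c in m⁻¹ × 1000):
n(0.7) = 0.59·e^(−0.47×0.7) = 0.4246
n(2.5) = 0.59·e^(−0.47×2.5) = 0.1822
Δn = 0.4246 − 0.1822 = 0.2424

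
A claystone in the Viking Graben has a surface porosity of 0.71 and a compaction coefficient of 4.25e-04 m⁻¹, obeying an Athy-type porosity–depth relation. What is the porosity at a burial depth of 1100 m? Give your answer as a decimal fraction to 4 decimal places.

0.4449

Working in km (1 km = 1000 m; k in km⁻¹ = k in m⁻¹ × 1000):
n = n₀·exp(−k·z) = 0.71 × exp(−0.425 × 1.1) = 0.71 × exp(−0.4675)
  = 0.71 × 0.6266 = 0.4449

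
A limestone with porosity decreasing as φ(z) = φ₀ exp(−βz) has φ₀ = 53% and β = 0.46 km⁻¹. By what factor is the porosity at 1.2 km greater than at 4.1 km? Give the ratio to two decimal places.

3.80

φ(z₁)/φ(z₂) = e^(−β·z₁)/e^(−β·z₂) = e^{β(z₂−z₁)}
= exp(0.46 × 2.9) = exp(1.334) = 3.7962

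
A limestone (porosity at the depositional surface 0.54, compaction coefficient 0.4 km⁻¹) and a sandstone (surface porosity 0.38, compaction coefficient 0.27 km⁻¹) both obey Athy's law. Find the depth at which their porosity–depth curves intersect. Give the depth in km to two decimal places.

2.70 km

Set phi₀ₐ e^(−cₐz) = phi₀ᵦ e^(−cᵦz) ⇒ ln(phi₀ₐ/phi₀ᵦ) = (cₐ − cᵦ)·z
z = ln(0.54/0.38) / (0.4 − 0.27) = 0.3514 / 0.13 = 2.703 km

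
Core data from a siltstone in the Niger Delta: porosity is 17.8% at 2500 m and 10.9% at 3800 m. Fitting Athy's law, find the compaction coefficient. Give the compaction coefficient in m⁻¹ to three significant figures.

0.000377 m⁻¹

Working in km (1 km = 1000 m; β in km⁻¹ = β in m⁻¹ × 1000):
Athy: φ(Z) = φ₀ e^(−βZ) ⇒ φ₁/φ₂ = e^{β(Z₂−Z₁)} ⇒ β = ln(φ₁/φ₂)/(Z₂−Z₁)
β = ln(0.178/0.109) / (3.8 − 2.5) = ln(1.633) / 1.3 = 0.4904 / 1.3 = 0.3773 km⁻¹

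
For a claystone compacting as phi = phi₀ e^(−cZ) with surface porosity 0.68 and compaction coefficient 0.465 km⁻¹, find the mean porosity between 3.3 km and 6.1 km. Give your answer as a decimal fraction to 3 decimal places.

⟨phi⟩ = (1/(Z₂−Z₁)) ∫ phi₀ e^(−cZ) dZ = phi₀·(e^(−c·Z₁) − e^(−c·Z₂)) / (c·(Z₂−Z₁))
e^(−0.465×3.3) = 0.2156; e^(−0.465×6.1) = 0.0586
⟨phi⟩ = 0.68 × (0.2156 − 0.0586) / (0.465 × 2.8) = 0.68 × 0.1205 = 0.0820

0.082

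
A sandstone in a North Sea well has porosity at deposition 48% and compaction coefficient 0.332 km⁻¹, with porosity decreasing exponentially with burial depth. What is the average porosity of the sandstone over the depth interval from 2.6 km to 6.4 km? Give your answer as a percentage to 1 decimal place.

⟨φ⟩ = (1/(Z₂−Z₁)) ∫ φ₀ e^(−kZ) dZ = φ₀·(e^(−k·Z₁) − e^(−k·Z₂)) / (k·(Z₂−Z₁))
e^(−0.332×2.6) = 0.4218; e^(−0.332×6.4) = 0.1195
⟨φ⟩ = 0.48 × (0.4218 − 0.1195) / (0.332 × 3.8) = 0.48 × 0.2397 = 0.1150

11.5%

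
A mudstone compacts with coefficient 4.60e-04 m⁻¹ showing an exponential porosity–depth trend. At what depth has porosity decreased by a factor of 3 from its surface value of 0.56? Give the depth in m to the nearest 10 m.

2390 m

Working in km (1 km = 1000 m; c in km⁻¹ = c in m⁻¹ × 1000):
n/n₀ = 1/3 ⇒ exp(−c·Z) = 1/3 ⇒ Z = ln(3) / c
Z = 1.0986 / 0.46 = 2.388 km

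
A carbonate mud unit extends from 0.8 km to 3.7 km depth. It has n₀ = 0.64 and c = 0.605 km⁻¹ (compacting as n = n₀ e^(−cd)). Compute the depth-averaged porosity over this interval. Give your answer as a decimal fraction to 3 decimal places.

0.186

⟨n⟩ = (1/(d₂−d₁)) ∫ n₀ e^(−cd) dd = n₀·(e^(−c·d₁) − e^(−c·d₂)) / (c·(d₂−d₁))
e^(−0.605×0.8) = 0.6163; e^(−0.605×3.7) = 0.1066
⟨n⟩ = 0.64 × (0.6163 − 0.1066) / (0.605 × 2.9) = 0.64 × 0.2905 = 0.1859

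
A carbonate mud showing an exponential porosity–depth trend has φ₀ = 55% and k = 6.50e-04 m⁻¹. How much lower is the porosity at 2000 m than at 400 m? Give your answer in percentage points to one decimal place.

27.4 percentage points

Working in km (1 km = 1000 m; k in km⁻¹ = k in m⁻¹ × 1000):
φ(0.4) = 0.55·e^(−0.65×0.4) = 0.4241
φ(2) = 0.55·e^(−0.65×2) = 0.1499
Δφ = 0.4241 − 0.1499 = 0.2742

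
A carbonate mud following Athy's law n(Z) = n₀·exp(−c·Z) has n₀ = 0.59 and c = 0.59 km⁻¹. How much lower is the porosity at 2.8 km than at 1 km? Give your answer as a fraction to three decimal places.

0.214

n(1) = 0.59·e^(−0.59×1) = 0.3271
n(2.8) = 0.59·e^(−0.59×2.8) = 0.1131
Δn = 0.3271 − 0.1131 = 0.2140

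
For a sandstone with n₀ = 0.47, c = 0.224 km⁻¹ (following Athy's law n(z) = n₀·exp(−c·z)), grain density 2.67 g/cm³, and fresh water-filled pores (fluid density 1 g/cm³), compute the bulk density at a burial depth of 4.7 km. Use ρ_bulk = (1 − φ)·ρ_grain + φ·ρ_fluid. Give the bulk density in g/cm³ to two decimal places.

Porosity at depth: n = 0.47·exp(−0.224×4.7) = 0.47×0.3490 = 0.1640
Bulk density: ρ_b = (1−n)ρ_g + n·ρ_f = 0.8360×2.67 + 0.1640×1
       = 2.232 + 0.164 = 2.396 g/cm³

2.40 g/cm³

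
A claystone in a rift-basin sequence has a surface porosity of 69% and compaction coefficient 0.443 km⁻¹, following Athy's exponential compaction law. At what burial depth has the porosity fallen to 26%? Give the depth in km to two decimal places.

Invert Athy's law: Z = ln(n₀/n) / k
Z = ln(0.69/0.26) / 0.443 = ln(2.654) / 0.443 = 0.9760 / 0.443 = 2.203 km

2.20 km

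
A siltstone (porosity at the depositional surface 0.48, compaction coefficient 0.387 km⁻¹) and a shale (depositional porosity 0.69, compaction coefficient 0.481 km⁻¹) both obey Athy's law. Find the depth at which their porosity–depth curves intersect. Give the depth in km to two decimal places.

3.86 km

Set φ₀ₐ e^(−βₐZ) = φ₀ᵦ e^(−βᵦZ) ⇒ ln(φ₀ₐ/φ₀ᵦ) = (βₐ − βᵦ)·Z
Z = ln(0.48/0.69) / (0.387 − 0.481) = -0.3629 / -0.094 = 3.861 km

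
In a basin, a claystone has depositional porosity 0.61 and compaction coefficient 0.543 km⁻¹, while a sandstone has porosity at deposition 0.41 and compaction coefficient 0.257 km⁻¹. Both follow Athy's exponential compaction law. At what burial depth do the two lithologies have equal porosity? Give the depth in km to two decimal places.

1.39 km

Set phi₀ₐ e^(−cₐZ) = phi₀ᵦ e^(−cᵦZ) ⇒ ln(phi₀ₐ/phi₀ᵦ) = (cₐ − cᵦ)·Z
Z = ln(0.61/0.41) / (0.543 − 0.257) = 0.3973 / 0.286 = 1.389 km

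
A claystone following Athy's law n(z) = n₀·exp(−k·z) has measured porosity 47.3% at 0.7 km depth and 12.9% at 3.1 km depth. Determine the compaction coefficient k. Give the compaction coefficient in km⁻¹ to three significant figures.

Athy: n(z) = n₀ e^(−kz) ⇒ n₁/n₂ = e^{k(z₂−z₁)} ⇒ k = ln(n₁/n₂)/(z₂−z₁)
k = ln(0.473/0.129) / (3.1 − 0.7) = ln(3.667) / 2.4 = 1.2993 / 2.4 = 0.5414 km⁻¹

0.541 km⁻¹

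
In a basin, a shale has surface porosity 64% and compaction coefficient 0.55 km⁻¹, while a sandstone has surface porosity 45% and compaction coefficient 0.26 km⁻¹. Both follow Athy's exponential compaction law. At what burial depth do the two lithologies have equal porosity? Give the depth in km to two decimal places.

1.21 km

Set φ₀ₐ e^(−kₐz) = φ₀ᵦ e^(−kᵦz) ⇒ ln(φ₀ₐ/φ₀ᵦ) = (kₐ − kᵦ)·z
z = ln(0.64/0.45) / (0.55 − 0.26) = 0.3522 / 0.29 = 1.215 km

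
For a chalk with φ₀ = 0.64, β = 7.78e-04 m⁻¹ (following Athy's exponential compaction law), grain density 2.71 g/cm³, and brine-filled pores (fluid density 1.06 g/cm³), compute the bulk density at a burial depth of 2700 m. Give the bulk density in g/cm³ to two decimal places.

2.58 g/cm³

Working in km (1 km = 1000 m; β in km⁻¹ = β in m⁻¹ × 1000):
Porosity at depth: φ = 0.64·exp(−0.778×2.7) = 0.64×0.1224 = 0.0783
Bulk density: ρ_b = (1−φ)ρ_g + φ·ρ_f = 0.9217×2.71 + 0.0783×1.06
       = 2.498 + 0.083 = 2.581 g/cm³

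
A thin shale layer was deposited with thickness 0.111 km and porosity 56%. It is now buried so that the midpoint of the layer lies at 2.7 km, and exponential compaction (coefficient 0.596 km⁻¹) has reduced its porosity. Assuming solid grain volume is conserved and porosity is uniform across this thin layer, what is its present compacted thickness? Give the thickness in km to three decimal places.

Porosity at 2.7 km: phi = 0.56·exp(−0.596×2.7) = 0.1120
Solid-volume conservation: h(1−phi) = h₀(1−phi₀) ⇒ h = h₀·(1−phi₀)/(1−phi)
h = 0.111 × (1 − 0.56)/(1 − 0.1120) = 0.111 × 0.4955 = 0.0550 km

0.055 km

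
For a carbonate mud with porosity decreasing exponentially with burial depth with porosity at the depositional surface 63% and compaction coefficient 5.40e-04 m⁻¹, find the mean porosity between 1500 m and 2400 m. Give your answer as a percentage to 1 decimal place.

22.2%

Working in km (1 km = 1000 m; c in km⁻¹ = c in m⁻¹ × 1000):
⟨phi⟩ = (1/(d₂−d₁)) ∫ phi₀ e^(−cd) dd = phi₀·(e^(−c·d₁) − e^(−c·d₂)) / (c·(d₂−d₁))
e^(−0.54×1.5) = 0.4449; e^(−0.54×2.4) = 0.2736
⟨phi⟩ = 0.63 × (0.4449 − 0.2736) / (0.54 × 0.9) = 0.63 × 0.3523 = 0.2220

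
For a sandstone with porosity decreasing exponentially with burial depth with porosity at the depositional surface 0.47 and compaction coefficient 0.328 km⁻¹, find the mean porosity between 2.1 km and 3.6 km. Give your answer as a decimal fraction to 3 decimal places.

0.186

⟨phi⟩ = (1/(z₂−z₁)) ∫ phi₀ e^(−cz) dz = phi₀·(e^(−c·z₁) − e^(−c·z₂)) / (c·(z₂−z₁))
e^(−0.328×2.1) = 0.5022; e^(−0.328×3.6) = 0.3070
⟨phi⟩ = 0.47 × (0.5022 − 0.3070) / (0.328 × 1.5) = 0.47 × 0.3966 = 0.1864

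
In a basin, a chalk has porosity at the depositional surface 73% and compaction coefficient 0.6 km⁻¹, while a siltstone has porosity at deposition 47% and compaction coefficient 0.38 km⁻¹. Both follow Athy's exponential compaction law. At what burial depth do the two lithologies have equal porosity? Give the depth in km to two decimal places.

Set phi₀ₐ e^(−kₐZ) = phi₀ᵦ e^(−kᵦZ) ⇒ ln(phi₀ₐ/phi₀ᵦ) = (kₐ − kᵦ)·Z
Z = ln(0.73/0.47) / (0.6 − 0.38) = 0.4403 / 0.22 = 2.001 km

2.00 km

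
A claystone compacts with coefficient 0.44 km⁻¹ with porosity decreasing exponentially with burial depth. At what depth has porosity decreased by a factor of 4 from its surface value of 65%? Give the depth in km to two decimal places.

3.15 km

n/n₀ = 1/4 ⇒ exp(−k·z) = 1/4 ⇒ z = ln(4) / k
z = 1.3863 / 0.44 = 3.151 km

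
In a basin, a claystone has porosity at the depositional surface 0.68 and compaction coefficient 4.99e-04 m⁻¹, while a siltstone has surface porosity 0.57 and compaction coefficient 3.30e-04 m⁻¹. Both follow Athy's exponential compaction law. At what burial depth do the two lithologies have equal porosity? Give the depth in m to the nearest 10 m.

Working in km (1 km = 1000 m; β in km⁻¹ = β in m⁻¹ × 1000):
Set n₀ₐ e^(−βₐz) = n₀ᵦ e^(−βᵦz) ⇒ ln(n₀ₐ/n₀ᵦ) = (βₐ − βᵦ)·z
z = ln(0.68/0.57) / (0.499 − 0.33) = 0.1765 / 0.169 = 1.044 km

1040 m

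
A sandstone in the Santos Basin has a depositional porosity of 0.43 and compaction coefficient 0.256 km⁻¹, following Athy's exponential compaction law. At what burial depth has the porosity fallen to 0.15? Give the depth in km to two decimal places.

Invert Athy's law: d = ln(φ₀/φ) / β
d = ln(0.43/0.15) / 0.256 = ln(2.867) / 0.256 = 1.0531 / 0.256 = 4.114 km

4.11 km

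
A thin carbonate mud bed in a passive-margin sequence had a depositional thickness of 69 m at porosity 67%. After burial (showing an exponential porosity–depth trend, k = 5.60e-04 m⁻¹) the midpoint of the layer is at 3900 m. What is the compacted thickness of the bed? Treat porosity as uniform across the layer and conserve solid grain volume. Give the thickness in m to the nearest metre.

Working in km (1 km = 1000 m; k in km⁻¹ = k in m⁻¹ × 1000):
Porosity at 3.9 km: n = 0.67·exp(−0.56×3.9) = 0.0754
Solid-volume conservation: h(1−n) = h₀(1−n₀) ⇒ h = h₀·(1−n₀)/(1−n)
h = 0.069 × (1 − 0.67)/(1 − 0.0754) = 0.069 × 0.3569 = 0.0246 km

25 m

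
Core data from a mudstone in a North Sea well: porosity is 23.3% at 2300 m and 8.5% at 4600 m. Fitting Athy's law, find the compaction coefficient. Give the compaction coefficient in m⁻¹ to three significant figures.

Working in km (1 km = 1000 m; c in km⁻¹ = c in m⁻¹ × 1000):
Athy: n(z) = n₀ e^(−cz) ⇒ n₁/n₂ = e^{c(z₂−z₁)} ⇒ c = ln(n₁/n₂)/(z₂−z₁)
c = ln(0.233/0.085) / (4.6 − 2.3) = ln(2.741) / 2.3 = 1.0084 / 2.3 = 0.4384 km⁻¹

0.000438 m⁻¹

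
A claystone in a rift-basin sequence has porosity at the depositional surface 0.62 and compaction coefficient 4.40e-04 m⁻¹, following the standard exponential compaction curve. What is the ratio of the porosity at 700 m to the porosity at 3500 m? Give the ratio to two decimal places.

Working in km (1 km = 1000 m; k in km⁻¹ = k in m⁻¹ × 1000):
phi(Z₁)/phi(Z₂) = e^(−k·Z₁)/e^(−k·Z₂) = e^{k(Z₂−Z₁)}
= exp(0.44 × 2.8) = exp(1.232) = 3.4281

3.43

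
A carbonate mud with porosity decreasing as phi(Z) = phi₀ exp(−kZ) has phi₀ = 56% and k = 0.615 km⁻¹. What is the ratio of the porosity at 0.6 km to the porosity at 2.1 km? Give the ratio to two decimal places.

phi(Z₁)/phi(Z₂) = e^(−k·Z₁)/e^(−k·Z₂) = e^{k(Z₂−Z₁)}
= exp(0.615 × 1.5) = exp(0.9225) = 2.5156

2.52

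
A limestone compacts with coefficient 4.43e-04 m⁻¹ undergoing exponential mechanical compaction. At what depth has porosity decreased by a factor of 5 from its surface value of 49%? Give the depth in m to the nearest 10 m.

3630 m

Working in km (1 km = 1000 m; k in km⁻¹ = k in m⁻¹ × 1000):
n/n₀ = 1/5 ⇒ exp(−k·Z) = 1/5 ⇒ Z = ln(5) / k
Z = 1.6094 / 0.443 = 3.633 km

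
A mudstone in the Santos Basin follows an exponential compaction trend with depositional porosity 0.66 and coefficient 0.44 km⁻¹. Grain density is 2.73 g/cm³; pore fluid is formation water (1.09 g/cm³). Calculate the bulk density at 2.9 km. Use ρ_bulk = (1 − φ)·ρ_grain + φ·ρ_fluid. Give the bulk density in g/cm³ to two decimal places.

Porosity at depth: φ = 0.66·exp(−0.44×2.9) = 0.66×0.2792 = 0.1842
Bulk density: ρ_b = (1−φ)ρ_g + φ·ρ_f = 0.8158×2.73 + 0.1842×1.09
       = 2.227 + 0.201 = 2.428 g/cm³

2.43 g/cm³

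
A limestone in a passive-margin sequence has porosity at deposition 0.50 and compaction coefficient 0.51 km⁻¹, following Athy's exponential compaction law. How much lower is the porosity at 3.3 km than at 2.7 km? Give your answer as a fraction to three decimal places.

0.033

φ(2.7) = 0.5·e^(−0.51×2.7) = 0.1262
φ(3.3) = 0.5·e^(−0.51×3.3) = 0.0929
Δφ = 0.1262 − 0.0929 = 0.0333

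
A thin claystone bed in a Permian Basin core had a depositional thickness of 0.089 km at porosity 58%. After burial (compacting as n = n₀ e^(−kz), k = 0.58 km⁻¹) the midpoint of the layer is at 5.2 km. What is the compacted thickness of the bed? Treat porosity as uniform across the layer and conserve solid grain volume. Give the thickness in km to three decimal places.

Porosity at 5.2 km: n = 0.58·exp(−0.58×5.2) = 0.0284
Solid-volume conservation: h(1−n) = h₀(1−n₀) ⇒ h = h₀·(1−n₀)/(1−n)
h = 0.089 × (1 − 0.58)/(1 − 0.0284) = 0.089 × 0.4323 = 0.0385 km

0.038 km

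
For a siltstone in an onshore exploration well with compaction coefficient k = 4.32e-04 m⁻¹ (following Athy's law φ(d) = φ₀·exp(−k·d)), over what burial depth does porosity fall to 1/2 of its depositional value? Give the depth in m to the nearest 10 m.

Working in km (1 km = 1000 m; k in km⁻¹ = k in m⁻¹ × 1000):
φ/φ₀ = 1/2 ⇒ exp(−k·d) = 1/2 ⇒ d = ln(2) / k
d = 0.6931 / 0.432 = 1.605 km

1600 m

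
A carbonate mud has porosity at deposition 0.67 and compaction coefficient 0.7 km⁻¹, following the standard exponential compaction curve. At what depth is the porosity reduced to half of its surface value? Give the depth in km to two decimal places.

phi/phi₀ = 1/2 ⇒ exp(−β·Z) = 1/2 ⇒ Z = ln(2) / β
Z = 0.6931 / 0.7 = 0.990 km

0.99 km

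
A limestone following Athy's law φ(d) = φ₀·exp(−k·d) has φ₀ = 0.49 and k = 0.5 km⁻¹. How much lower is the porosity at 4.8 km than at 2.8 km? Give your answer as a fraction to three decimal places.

φ(2.8) = 0.49·e^(−0.5×2.8) = 0.1208
φ(4.8) = 0.49·e^(−0.5×4.8) = 0.0445
Δφ = 0.1208 − 0.0445 = 0.0764

0.076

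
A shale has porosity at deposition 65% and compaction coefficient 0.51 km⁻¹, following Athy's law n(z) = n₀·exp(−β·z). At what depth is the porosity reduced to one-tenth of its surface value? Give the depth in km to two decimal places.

4.51 km

n/n₀ = 1/10 ⇒ exp(−β·z) = 1/10 ⇒ z = ln(10) / β
z = 2.3026 / 0.51 = 4.515 km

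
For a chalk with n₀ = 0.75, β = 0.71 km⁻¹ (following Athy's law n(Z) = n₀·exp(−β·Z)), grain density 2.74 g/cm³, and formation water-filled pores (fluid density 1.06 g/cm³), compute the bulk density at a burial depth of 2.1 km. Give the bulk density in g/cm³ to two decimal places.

Porosity at depth: n = 0.75·exp(−0.71×2.1) = 0.75×0.2251 = 0.1689
Bulk density: ρ_b = (1−n)ρ_g + n·ρ_f = 0.8311×2.74 + 0.1689×1.06
       = 2.277 + 0.179 = 2.456 g/cm³

2.46 g/cm³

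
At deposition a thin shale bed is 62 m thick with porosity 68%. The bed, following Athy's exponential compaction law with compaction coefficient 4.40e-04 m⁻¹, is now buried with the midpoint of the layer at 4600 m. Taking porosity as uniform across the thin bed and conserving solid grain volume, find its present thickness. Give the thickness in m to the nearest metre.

22 m

Working in km (1 km = 1000 m; β in km⁻¹ = β in m⁻¹ × 1000):
Porosity at 4.6 km: n = 0.68·exp(−0.44×4.6) = 0.0898
Solid-volume conservation: h(1−n) = h₀(1−n₀) ⇒ h = h₀·(1−n₀)/(1−n)
h = 0.062 × (1 − 0.68)/(1 − 0.0898) = 0.062 × 0.3516 = 0.0218 km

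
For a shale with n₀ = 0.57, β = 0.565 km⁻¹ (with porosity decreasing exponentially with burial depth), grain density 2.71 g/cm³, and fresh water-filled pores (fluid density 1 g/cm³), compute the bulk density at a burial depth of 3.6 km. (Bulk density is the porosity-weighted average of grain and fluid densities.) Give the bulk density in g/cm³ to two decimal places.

Porosity at depth: n = 0.57·exp(−0.565×3.6) = 0.57×0.1308 = 0.0746
Bulk density: ρ_b = (1−n)ρ_g + n·ρ_f = 0.9254×2.71 + 0.0746×1
       = 2.508 + 0.075 = 2.582 g/cm³

2.58 g/cm³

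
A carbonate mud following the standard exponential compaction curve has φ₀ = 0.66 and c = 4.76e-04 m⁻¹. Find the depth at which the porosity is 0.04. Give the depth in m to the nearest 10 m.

5890 m

Working in km (1 km = 1000 m; c in km⁻¹ = c in m⁻¹ × 1000):
Invert Athy's law: z = ln(φ₀/φ) / c
z = ln(0.66/0.04) / 0.476 = ln(16.5) / 0.476 = 2.8034 / 0.476 = 5.889 km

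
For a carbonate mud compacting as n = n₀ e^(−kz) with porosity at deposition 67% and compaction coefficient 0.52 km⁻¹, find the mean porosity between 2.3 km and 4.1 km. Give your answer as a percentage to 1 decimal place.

⟨n⟩ = (1/(z₂−z₁)) ∫ n₀ e^(−kz) dz = n₀·(e^(−k·z₁) − e^(−k·z₂)) / (k·(z₂−z₁))
e^(−0.52×2.3) = 0.3024; e^(−0.52×4.1) = 0.1186
⟨n⟩ = 0.67 × (0.3024 − 0.1186) / (0.52 × 1.8) = 0.67 × 0.1964 = 0.1316

13.2%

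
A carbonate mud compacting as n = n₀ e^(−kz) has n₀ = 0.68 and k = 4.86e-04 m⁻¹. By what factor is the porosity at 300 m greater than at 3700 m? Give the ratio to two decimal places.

Working in km (1 km = 1000 m; k in km⁻¹ = k in m⁻¹ × 1000):
n(z₁)/n(z₂) = e^(−k·z₁)/e^(−k·z₂) = e^{k(z₂−z₁)}
= exp(0.486 × 3.4) = exp(1.652) = 5.2195

5.22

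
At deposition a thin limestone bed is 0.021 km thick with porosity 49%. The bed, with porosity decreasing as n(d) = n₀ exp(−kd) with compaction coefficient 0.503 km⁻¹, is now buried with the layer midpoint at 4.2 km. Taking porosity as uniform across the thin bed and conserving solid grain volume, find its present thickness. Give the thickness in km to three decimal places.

0.011 km

Porosity at 4.2 km: n = 0.49·exp(−0.503×4.2) = 0.0593
Solid-volume conservation: h(1−n) = h₀(1−n₀) ⇒ h = h₀·(1−n₀)/(1−n)
h = 0.021 × (1 − 0.49)/(1 − 0.0593) = 0.021 × 0.5421 = 0.0114 km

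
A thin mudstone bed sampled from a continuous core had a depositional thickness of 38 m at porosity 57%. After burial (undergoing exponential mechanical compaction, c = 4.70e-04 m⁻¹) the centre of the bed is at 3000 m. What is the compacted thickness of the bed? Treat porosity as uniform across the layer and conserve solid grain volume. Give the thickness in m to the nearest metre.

Working in km (1 km = 1000 m; c in km⁻¹ = c in m⁻¹ × 1000):
Porosity at 3 km: φ = 0.57·exp(−0.47×3) = 0.1392
Solid-volume conservation: h(1−φ) = h₀(1−φ₀) ⇒ h = h₀·(1−φ₀)/(1−φ)
h = 0.038 × (1 − 0.57)/(1 − 0.1392) = 0.038 × 0.4995 = 0.0190 km

19 m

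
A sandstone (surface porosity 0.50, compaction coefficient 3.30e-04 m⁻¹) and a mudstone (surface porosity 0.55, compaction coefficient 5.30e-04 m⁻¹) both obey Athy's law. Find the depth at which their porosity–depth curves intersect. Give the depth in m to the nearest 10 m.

480 m

Working in km (1 km = 1000 m; β in km⁻¹ = β in m⁻¹ × 1000):
Set φ₀ₐ e^(−βₐd) = φ₀ᵦ e^(−βᵦd) ⇒ ln(φ₀ₐ/φ₀ᵦ) = (βₐ − βᵦ)·d
d = ln(0.5/0.55) / (0.33 − 0.53) = -0.0953 / -0.2 = 0.477 km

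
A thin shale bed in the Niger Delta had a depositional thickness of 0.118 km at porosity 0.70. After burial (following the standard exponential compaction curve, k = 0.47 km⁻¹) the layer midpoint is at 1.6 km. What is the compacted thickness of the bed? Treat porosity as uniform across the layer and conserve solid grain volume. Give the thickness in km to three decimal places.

Porosity at 1.6 km: φ = 0.7·exp(−0.47×1.6) = 0.3300
Solid-volume conservation: h(1−φ) = h₀(1−φ₀) ⇒ h = h₀·(1−φ₀)/(1−φ)
h = 0.118 × (1 − 0.7)/(1 − 0.3300) = 0.118 × 0.4478 = 0.0528 km

0.053 km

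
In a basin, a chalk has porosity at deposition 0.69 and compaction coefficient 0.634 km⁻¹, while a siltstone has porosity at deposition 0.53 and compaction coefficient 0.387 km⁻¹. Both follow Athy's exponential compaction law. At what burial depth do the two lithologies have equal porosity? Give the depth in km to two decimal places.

1.07 km

Set phi₀ₐ e^(−cₐz) = phi₀ᵦ e^(−cᵦz) ⇒ ln(phi₀ₐ/phi₀ᵦ) = (cₐ − cᵦ)·z
z = ln(0.69/0.53) / (0.634 − 0.387) = 0.2638 / 0.247 = 1.068 km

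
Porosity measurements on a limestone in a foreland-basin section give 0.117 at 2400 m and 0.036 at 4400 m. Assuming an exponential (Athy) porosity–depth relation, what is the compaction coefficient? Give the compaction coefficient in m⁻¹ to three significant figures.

0.000589 m⁻¹

Working in km (1 km = 1000 m; k in km⁻¹ = k in m⁻¹ × 1000):
Athy: φ(Z) = φ₀ e^(−kZ) ⇒ φ₁/φ₂ = e^{k(Z₂−Z₁)} ⇒ k = ln(φ₁/φ₂)/(Z₂−Z₁)
k = ln(0.117/0.036) / (4.4 − 2.4) = ln(3.25) / 2 = 1.1787 / 2 = 0.5893 km⁻¹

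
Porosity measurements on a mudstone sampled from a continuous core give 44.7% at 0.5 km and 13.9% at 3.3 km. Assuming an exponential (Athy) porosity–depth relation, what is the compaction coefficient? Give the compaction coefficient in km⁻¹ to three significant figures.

Athy: phi(Z) = phi₀ e^(−βZ) ⇒ phi₁/phi₂ = e^{β(Z₂−Z₁)} ⇒ β = ln(phi₁/phi₂)/(Z₂−Z₁)
β = ln(0.447/0.139) / (3.3 − 0.5) = ln(3.216) / 2.8 = 1.1681 / 2.8 = 0.4172 km⁻¹

0.417 km⁻¹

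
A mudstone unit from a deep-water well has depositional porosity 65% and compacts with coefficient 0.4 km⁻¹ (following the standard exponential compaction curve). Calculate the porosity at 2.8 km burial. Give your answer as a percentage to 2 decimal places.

21.21%

phi = phi₀·exp(−β·z) = 0.65 × exp(−0.4 × 2.8) = 0.65 × exp(−1.12)
  = 0.65 × 0.3263 = 0.2121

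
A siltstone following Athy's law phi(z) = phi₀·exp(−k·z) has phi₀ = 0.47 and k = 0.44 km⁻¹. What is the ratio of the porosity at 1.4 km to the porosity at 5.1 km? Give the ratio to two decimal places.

phi(z₁)/phi(z₂) = e^(−k·z₁)/e^(−k·z₂) = e^{k(z₂−z₁)}
= exp(0.44 × 3.7) = exp(1.628) = 5.0937

5.09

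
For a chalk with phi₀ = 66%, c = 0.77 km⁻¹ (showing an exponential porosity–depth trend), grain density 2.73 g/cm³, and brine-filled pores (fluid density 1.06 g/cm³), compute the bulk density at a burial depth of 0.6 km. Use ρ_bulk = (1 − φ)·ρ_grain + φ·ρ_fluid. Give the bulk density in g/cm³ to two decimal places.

2.04 g/cm³

Porosity at depth: phi = 0.66·exp(−0.77×0.6) = 0.66×0.6300 = 0.4158
Bulk density: ρ_b = (1−phi)ρ_g + phi·ρ_f = 0.5842×2.73 + 0.4158×1.06
       = 1.595 + 0.441 = 2.036 g/cm³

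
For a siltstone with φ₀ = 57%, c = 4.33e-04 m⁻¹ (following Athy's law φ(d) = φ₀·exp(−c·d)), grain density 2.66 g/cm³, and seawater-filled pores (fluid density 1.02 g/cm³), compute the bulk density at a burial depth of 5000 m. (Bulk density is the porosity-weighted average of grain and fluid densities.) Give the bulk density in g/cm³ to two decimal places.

2.55 g/cm³

Working in km (1 km = 1000 m; c in km⁻¹ = c in m⁻¹ × 1000):
Porosity at depth: φ = 0.57·exp(−0.433×5) = 0.57×0.1147 = 0.0654
Bulk density: ρ_b = (1−φ)ρ_g + φ·ρ_f = 0.9346×2.66 + 0.0654×1.02
       = 2.486 + 0.067 = 2.553 g/cm³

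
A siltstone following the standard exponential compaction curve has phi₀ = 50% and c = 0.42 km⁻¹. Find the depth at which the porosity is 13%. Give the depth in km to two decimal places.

Invert Athy's law: d = ln(phi₀/phi) / c
d = ln(0.5/0.13) / 0.42 = ln(3.846) / 0.42 = 1.3471 / 0.42 = 3.207 km

3.21 km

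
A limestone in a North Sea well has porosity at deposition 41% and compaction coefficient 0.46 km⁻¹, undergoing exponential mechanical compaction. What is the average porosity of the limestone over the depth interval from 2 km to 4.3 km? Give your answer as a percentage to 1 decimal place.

10.1%

⟨φ⟩ = (1/(z₂−z₁)) ∫ φ₀ e^(−cz) dz = φ₀·(e^(−c·z₁) − e^(−c·z₂)) / (c·(z₂−z₁))
e^(−0.46×2) = 0.3985; e^(−0.46×4.3) = 0.1383
⟨φ⟩ = 0.41 × (0.3985 − 0.1383) / (0.46 × 2.3) = 0.41 × 0.2459 = 0.1008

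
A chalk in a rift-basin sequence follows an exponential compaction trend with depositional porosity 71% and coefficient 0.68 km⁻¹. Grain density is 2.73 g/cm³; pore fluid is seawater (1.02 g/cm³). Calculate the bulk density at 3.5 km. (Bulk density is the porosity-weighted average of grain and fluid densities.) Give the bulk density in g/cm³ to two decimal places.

Porosity at depth: n = 0.71·exp(−0.68×3.5) = 0.71×0.0926 = 0.0657
Bulk density: ρ_b = (1−n)ρ_g + n·ρ_f = 0.9343×2.73 + 0.0657×1.02
       = 2.551 + 0.067 = 2.618 g/cm³

2.62 g/cm³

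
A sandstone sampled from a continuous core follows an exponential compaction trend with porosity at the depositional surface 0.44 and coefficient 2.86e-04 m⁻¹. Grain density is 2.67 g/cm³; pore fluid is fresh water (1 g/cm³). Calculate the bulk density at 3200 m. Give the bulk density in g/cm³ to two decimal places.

2.38 g/cm³

Working in km (1 km = 1000 m; c in km⁻¹ = c in m⁻¹ × 1000):
Porosity at depth: φ = 0.44·exp(−0.286×3.2) = 0.44×0.4004 = 0.1762
Bulk density: ρ_b = (1−φ)ρ_g + φ·ρ_f = 0.8238×2.67 + 0.1762×1
       = 2.200 + 0.176 = 2.376 g/cm³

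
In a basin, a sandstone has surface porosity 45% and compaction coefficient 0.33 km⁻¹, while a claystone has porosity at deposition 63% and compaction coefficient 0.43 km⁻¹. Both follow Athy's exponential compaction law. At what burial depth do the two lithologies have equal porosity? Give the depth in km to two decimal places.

3.36 km

Set n₀ₐ e^(−cₐz) = n₀ᵦ e^(−cᵦz) ⇒ ln(n₀ₐ/n₀ᵦ) = (cₐ − cᵦ)·z
z = ln(0.45/0.63) / (0.33 − 0.43) = -0.3365 / -0.1 = 3.365 km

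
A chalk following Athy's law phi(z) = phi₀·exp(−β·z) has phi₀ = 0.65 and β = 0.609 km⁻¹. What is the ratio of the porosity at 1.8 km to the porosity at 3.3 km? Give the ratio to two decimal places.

2.49

phi(z₁)/phi(z₂) = e^(−β·z₁)/e^(−β·z₂) = e^{β(z₂−z₁)}
= exp(0.609 × 1.5) = exp(0.9135) = 2.4930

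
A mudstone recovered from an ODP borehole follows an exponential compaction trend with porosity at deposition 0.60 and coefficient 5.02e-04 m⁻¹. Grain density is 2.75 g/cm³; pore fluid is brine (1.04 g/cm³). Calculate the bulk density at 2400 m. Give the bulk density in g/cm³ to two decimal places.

2.44 g/cm³

Working in km (1 km = 1000 m; c in km⁻¹ = c in m⁻¹ × 1000):
Porosity at depth: φ = 0.6·exp(−0.502×2.4) = 0.6×0.2998 = 0.1799
Bulk density: ρ_b = (1−φ)ρ_g + φ·ρ_f = 0.8201×2.75 + 0.1799×1.04
       = 2.255 + 0.187 = 2.442 g/cm³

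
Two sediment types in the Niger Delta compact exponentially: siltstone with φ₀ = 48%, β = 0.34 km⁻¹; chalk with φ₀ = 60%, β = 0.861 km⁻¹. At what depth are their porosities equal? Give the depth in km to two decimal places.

0.43 km

Set φ₀ₐ e^(−βₐd) = φ₀ᵦ e^(−βᵦd) ⇒ ln(φ₀ₐ/φ₀ᵦ) = (βₐ − βᵦ)·d
d = ln(0.48/0.6) / (0.34 − 0.861) = -0.2231 / -0.521 = 0.428 km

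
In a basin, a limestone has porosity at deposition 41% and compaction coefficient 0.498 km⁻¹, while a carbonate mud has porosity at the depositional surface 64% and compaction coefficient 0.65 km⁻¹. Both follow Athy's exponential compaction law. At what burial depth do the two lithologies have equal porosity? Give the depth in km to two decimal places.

Set n₀ₐ e^(−cₐz) = n₀ᵦ e^(−cᵦz) ⇒ ln(n₀ₐ/n₀ᵦ) = (cₐ − cᵦ)·z
z = ln(0.41/0.64) / (0.498 − 0.65) = -0.4453 / -0.152 = 2.930 km

2.93 km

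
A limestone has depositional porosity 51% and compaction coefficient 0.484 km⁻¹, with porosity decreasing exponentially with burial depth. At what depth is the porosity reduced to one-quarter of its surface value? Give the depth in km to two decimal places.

2.86 km

n/n₀ = 1/4 ⇒ exp(−c·Z) = 1/4 ⇒ Z = ln(4) / c
Z = 1.3863 / 0.484 = 2.864 km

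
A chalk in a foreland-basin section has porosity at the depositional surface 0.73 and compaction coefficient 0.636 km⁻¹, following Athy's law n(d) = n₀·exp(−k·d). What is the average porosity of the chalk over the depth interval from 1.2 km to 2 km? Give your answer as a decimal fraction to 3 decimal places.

⟨n⟩ = (1/(d₂−d₁)) ∫ n₀ e^(−kd) dd = n₀·(e^(−k·d₁) − e^(−k·d₂)) / (k·(d₂−d₁))
e^(−0.636×1.2) = 0.4662; e^(−0.636×2) = 0.2803
⟨n⟩ = 0.73 × (0.4662 − 0.2803) / (0.636 × 0.8) = 0.73 × 0.3654 = 0.2667

0.267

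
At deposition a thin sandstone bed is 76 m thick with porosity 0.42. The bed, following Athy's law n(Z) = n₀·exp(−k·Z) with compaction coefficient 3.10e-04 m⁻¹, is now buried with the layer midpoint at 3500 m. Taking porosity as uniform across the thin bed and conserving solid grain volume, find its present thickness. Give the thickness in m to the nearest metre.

Working in km (1 km = 1000 m; k in km⁻¹ = k in m⁻¹ × 1000):
Porosity at 3.5 km: n = 0.42·exp(−0.31×3.5) = 0.1419
Solid-volume conservation: h(1−n) = h₀(1−n₀) ⇒ h = h₀·(1−n₀)/(1−n)
h = 0.076 × (1 − 0.42)/(1 − 0.1419) = 0.076 × 0.6759 = 0.0514 km

51 m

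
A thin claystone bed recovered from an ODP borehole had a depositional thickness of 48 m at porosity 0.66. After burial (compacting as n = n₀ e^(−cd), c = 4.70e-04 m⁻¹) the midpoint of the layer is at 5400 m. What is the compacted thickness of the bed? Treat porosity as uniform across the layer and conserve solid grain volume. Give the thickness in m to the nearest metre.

Working in km (1 km = 1000 m; c in km⁻¹ = c in m⁻¹ × 1000):
Porosity at 5.4 km: n = 0.66·exp(−0.47×5.4) = 0.0522
Solid-volume conservation: h(1−n) = h₀(1−n₀) ⇒ h = h₀·(1−n₀)/(1−n)
h = 0.048 × (1 − 0.66)/(1 − 0.0522) = 0.048 × 0.3587 = 0.0172 km

17 m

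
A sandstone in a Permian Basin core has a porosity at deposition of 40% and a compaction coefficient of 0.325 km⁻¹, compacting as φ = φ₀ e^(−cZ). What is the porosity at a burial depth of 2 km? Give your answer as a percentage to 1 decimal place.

φ = φ₀·exp(−c·Z) = 0.4 × exp(−0.325 × 2) = 0.4 × exp(−0.65)
  = 0.4 × 0.5220 = 0.2088

20.9%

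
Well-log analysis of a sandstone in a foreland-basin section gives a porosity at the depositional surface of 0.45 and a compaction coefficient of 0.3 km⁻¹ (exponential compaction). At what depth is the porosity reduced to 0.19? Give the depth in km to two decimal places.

Invert Athy's law: Z = ln(n₀/n) / β
Z = ln(0.45/0.19) / 0.3 = ln(2.368) / 0.3 = 0.8622 / 0.3 = 2.874 km

2.87 km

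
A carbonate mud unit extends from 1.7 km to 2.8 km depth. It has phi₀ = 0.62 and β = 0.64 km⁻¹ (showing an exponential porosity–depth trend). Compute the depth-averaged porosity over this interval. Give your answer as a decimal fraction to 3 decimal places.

0.150

⟨phi⟩ = (1/(z₂−z₁)) ∫ phi₀ e^(−βz) dz = phi₀·(e^(−β·z₁) − e^(−β·z₂)) / (β·(z₂−z₁))
e^(−0.64×1.7) = 0.3369; e^(−0.64×2.8) = 0.1666
⟨phi⟩ = 0.62 × (0.3369 − 0.1666) / (0.64 × 1.1) = 0.62 × 0.2419 = 0.1499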